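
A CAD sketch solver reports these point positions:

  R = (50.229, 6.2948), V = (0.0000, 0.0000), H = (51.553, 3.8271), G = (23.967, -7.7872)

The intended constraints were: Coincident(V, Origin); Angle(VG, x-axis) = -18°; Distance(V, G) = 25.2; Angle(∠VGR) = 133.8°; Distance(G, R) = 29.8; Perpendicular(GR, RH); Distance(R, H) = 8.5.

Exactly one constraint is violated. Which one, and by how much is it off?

Distance(R, H) = 8.5 — off by 5.70.

V = (0.00, 0.00) ✓; VG at -18.00° ✓; |VG| = 25.20 ✓; ∠VGR = 133.8° ✓; |GR| = 29.80 ✓; ∠(GR, RH) = 89.99° ✓; |RH| = 2.800 ✗.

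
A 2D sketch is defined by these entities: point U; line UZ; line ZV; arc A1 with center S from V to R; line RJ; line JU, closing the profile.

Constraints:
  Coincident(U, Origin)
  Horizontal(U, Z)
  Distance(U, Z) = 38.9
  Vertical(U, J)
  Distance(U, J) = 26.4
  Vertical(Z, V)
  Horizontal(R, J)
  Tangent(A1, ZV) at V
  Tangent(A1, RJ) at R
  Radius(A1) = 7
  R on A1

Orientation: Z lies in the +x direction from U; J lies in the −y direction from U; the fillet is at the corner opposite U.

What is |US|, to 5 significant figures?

37.336

U is at the origin; UZ is horizontal with |UZ| = 38.9 and Z on the +x side, so Z = (38.900, 0.0000). U and J share the same x with |UJ| = 26.4 and J on the −y side, so J = (0.0000, -26.400). The virtual corner opposite U is at (38.900, -26.400). A1 meets ZV tangentially, so SV is at right angles to ZV and tangency of A1 to RJ means the radius SR is perpendicular to RJ, with radius 7.0, so the center S sits 7.0 in from both sides at S = (31.900, -19.400). Then |US| = |S − U| = 37.336.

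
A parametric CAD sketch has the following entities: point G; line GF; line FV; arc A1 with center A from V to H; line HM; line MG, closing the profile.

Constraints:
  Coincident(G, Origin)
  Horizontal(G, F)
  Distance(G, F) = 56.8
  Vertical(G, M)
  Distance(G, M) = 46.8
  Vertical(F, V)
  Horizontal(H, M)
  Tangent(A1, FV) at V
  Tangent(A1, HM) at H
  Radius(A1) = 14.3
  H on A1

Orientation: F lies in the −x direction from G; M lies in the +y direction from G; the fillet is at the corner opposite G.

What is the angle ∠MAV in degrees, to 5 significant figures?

161.40°

The virtual corner opposite G is at (-56.800, 46.800). The tangent condition forces AV to be normal to FV and since A1 is tangent to HM there, AH ⟂ HM, with radius 14.3, so the center A sits 14.3 in from both sides at A = (-42.500, 32.500). That places the tangent points at V = (-56.800, 32.500) on FV and H = (-42.500, 46.800) on HM. Then cos ∠MAV = AM·AV / (|AM||AV|), giving 161.40°.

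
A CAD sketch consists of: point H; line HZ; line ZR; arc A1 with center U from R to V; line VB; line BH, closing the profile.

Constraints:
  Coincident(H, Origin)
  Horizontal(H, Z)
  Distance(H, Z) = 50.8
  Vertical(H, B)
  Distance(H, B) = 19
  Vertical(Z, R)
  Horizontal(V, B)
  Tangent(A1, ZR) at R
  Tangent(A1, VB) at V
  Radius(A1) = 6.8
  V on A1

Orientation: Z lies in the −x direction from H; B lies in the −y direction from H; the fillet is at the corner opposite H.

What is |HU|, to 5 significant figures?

45.660

HB is vertical with |HB| = 19.0 and B on the −y side, so B = (0.0000, -19.000). The virtual corner opposite H is at (-50.800, -19.000). A1 meets ZR tangentially, so UR is at right angles to ZR and the tangent condition forces UV to be normal to VB, with radius 6.8, so the center U sits 6.8 in from both sides at U = (-44.000, -12.200). Then |HU| = |U − H| = 45.660.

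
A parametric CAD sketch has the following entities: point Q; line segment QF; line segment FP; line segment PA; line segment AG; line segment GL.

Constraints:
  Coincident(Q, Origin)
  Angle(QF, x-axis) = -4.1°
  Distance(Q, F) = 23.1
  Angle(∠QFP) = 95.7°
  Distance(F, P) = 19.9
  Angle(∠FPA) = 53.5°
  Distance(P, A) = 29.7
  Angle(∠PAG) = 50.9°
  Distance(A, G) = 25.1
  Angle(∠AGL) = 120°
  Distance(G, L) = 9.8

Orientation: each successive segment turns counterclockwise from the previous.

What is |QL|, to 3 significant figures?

30.7

∠PAG = 50.9° gives AG at -24.2° from the x-axis; with |AG| = 25.1, G = (22.8, -5.68). ∠AGL = 120.0° gives GL at 35.8° from the x-axis; with |GL| = 9.8, L = (30.7, 0.0568). Then |QL| = |L − Q| = 30.7.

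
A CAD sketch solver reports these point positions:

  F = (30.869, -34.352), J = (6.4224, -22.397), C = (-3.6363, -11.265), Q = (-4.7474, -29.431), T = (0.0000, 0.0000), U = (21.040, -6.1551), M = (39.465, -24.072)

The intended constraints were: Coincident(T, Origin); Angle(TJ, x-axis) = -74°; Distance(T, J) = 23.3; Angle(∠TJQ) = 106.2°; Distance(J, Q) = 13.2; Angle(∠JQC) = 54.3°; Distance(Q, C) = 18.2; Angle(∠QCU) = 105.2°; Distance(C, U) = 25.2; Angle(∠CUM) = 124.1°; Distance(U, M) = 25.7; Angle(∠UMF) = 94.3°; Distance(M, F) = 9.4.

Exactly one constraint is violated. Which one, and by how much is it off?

Distance(M, F) = 9.4 — off by 4.00.

T = (0.00, 0.00) ✓; TJ at -74.00° ✓; |TJ| = 23.30 ✓; ∠TJQ = 106.2° ✓; |JQ| = 13.20 ✓; ∠JQC = 54.30° ✓; |QC| = 18.20 ✓; ∠QCU = 105.2° ✓; |CU| = 25.20 ✓; ∠CUM = 124.1° ✓; |UM| = 25.70 ✓; ∠UMF = 94.30° ✓; |MF| = 13.40 ✗.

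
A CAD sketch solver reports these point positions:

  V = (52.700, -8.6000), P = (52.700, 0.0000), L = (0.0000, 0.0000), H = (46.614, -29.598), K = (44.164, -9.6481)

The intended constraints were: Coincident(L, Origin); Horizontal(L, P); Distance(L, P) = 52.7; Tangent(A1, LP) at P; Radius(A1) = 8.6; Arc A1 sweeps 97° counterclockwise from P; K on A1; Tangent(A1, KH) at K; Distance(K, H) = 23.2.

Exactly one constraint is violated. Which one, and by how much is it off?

Distance(K, H) = 23.2 — off by 3.10.

L = (0.00, 0.00) ✓; L.y = 0.00, P.y = 0.00 ✓; |LP| = 52.70 ✓; ∠(VP, PL) = 90.00° ✓; |VP| = 8.600 ✓; bearing(V→K) − bearing(V→P) = 97.00° ✓; |VK| = 8.600 ✓; ∠(VK, KH) = 90.00° ✓; |KH| = 20.10 ✗.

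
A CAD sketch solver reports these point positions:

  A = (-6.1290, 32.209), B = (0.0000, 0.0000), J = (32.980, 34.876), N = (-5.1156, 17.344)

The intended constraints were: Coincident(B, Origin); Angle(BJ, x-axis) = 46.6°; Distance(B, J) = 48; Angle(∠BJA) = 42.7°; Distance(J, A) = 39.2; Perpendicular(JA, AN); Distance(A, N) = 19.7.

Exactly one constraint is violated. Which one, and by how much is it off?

Distance(A, N) = 19.7 — off by 4.80.

B = (0.00, 0.00) ✓; BJ at 46.60° ✓; |BJ| = 48.00 ✓; ∠BJA = 42.70° ✓; |JA| = 39.20 ✓; ∠(JA, AN) = 90.00° ✓; |AN| = 14.90 ✗.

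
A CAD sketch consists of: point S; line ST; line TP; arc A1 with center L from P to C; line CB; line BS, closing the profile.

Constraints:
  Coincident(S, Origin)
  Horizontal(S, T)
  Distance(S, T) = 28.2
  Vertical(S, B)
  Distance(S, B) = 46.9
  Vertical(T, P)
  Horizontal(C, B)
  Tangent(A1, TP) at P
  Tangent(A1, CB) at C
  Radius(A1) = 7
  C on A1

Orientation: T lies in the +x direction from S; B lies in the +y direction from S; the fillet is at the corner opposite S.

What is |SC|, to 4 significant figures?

51.47

S is at the origin; S and T share the same y with |ST| = 28.2 and T on the +x side, so T = (28.20, 0.000). S and B share the same x with |SB| = 46.9 and B on the +y side, so B = (0.000, 46.90). The virtual corner opposite S is at (28.20, 46.90). A1 meets TP tangentially, so LP is at right angles to TP and the tangent condition forces LC to be normal to CB, with radius 7.0, so the center L sits 7.0 in from both sides at L = (21.20, 39.90). That places the tangent points at P = (28.20, 39.90) on TP and C = (21.20, 46.90) on CB. Then |SC| = |C − S| = 51.47.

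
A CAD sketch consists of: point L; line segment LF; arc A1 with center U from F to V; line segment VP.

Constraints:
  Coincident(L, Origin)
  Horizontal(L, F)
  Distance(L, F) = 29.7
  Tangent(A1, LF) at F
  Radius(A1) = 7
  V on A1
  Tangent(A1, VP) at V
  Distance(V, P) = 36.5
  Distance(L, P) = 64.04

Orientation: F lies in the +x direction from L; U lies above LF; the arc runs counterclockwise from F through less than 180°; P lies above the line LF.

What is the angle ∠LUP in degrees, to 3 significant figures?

142°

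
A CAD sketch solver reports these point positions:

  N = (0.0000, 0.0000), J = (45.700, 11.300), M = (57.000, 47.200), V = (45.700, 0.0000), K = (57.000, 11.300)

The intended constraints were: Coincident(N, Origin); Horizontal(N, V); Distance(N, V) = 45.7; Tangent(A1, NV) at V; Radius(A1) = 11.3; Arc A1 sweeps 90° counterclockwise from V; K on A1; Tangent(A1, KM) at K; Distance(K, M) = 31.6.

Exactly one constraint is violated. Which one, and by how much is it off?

Distance(K, M) = 31.6 — off by 4.30.

N = (0.00, 0.00) ✓; N.y = 0.00, V.y = 0.00 ✓; |NV| = 45.70 ✓; ∠(JV, VN) = 90.00° ✓; |JV| = 11.30 ✓; bearing(J→K) − bearing(J→V) = 90.00° ✓; |JK| = 11.30 ✓; ∠(JK, KM) = 90.00° ✓; |KM| = 35.90 ✗.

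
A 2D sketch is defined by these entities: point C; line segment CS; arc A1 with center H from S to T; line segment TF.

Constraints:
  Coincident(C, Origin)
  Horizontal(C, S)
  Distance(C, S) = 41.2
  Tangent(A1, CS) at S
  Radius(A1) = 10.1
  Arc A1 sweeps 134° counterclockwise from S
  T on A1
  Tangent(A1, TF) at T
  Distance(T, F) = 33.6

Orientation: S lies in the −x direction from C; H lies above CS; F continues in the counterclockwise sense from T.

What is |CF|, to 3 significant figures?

70.6

C is at the origin; C and S share the same y with |CS| = 41.2 and S on the −x side, so S = (-41.2, 0.00). Since A1 is tangent to CS there, HS ⟂ CS, so H = S + (0, 10.1) = (-41.2, 10.1). On A1, S sits at bearing -90° from H; a 134° counterclockwise sweep puts T at bearing 44°, so T = H + 10.1·(cos 44°, sin 44°) = (-33.9, 17.1). Tangency of A1 to TF means the radius HT is perpendicular to TF, so TF runs along (−sin 44°, cos 44°); with |TF| = 33.6, F = (-57.3, 41.3). Then |CF| = |F − C| = 70.6.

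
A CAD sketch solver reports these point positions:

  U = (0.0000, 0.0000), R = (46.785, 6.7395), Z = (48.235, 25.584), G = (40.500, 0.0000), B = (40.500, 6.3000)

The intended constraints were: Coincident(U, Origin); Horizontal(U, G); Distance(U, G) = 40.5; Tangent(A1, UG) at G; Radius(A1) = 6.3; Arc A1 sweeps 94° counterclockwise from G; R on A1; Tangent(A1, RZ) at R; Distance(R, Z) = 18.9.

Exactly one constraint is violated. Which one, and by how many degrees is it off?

Tangent(A1, RZ) at R — off by 8.40°.

U = (0.00, 0.00) ✓; U.y = 0.00, G.y = 0.00 ✓; |UG| = 40.50 ✓; ∠(BG, GU) = 90.00° ✓; |BG| = 6.300 ✓; bearing(B→R) − bearing(B→G) = 94.00° ✓; |BR| = 6.300 ✓; ∠(BR, RZ) = 98.40° ✗; |RZ| = 18.90 ✓.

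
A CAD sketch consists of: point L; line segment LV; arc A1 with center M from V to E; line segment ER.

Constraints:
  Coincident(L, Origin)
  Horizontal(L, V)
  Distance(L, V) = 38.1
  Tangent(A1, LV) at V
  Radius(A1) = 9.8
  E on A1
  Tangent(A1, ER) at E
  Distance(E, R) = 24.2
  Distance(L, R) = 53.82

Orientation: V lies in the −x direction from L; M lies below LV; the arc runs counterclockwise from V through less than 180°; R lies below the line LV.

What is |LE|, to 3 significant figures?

49.1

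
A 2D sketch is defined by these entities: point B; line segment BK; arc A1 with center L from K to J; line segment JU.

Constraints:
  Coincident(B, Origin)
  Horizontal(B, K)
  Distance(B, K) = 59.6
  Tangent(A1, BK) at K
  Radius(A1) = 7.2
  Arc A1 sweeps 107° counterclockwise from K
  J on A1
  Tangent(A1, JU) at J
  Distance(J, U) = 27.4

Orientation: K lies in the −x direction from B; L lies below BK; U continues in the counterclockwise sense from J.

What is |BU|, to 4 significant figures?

68.41

On A1, K sits at bearing 90° from L; a 107° counterclockwise sweep puts J at bearing 197°, so J = L + 7.2·(cos 197°, sin 197°) = (-66.49, -9.305). Tangency of A1 to JU means the radius LJ is perpendicular to JU, so JU runs along (−sin 197°, cos 197°); with |JU| = 27.4, U = (-58.47, -35.51). Then |BU| = |U − B| = 68.41.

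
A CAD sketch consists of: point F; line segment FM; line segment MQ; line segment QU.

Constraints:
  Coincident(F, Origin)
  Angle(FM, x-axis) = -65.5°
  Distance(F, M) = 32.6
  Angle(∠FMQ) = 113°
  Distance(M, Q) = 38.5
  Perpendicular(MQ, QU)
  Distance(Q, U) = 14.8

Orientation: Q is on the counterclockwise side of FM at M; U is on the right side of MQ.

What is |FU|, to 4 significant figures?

68.07

F is at the origin; FM runs at -65.5° with length 32.6, so M = 32.6·(cos -65.5°, sin -65.5°) = (13.52, -29.66). ∠FMQ = 113.0°, so MQ runs at -65.5° + (180° − 113.0°) = 1.500° from the x-axis; with |MQ| = 38.5, Q = M + 38.5·(cos 1.500°, sin 1.500°) = (52.01, -28.66). MQ is perpendicular to QU; with |QU| = 14.8 on the right of MQ, U = Q + 14.8·(0.02618, -0.9997) = (52.39, -43.45). Then |FU| = |U − F| = 68.07.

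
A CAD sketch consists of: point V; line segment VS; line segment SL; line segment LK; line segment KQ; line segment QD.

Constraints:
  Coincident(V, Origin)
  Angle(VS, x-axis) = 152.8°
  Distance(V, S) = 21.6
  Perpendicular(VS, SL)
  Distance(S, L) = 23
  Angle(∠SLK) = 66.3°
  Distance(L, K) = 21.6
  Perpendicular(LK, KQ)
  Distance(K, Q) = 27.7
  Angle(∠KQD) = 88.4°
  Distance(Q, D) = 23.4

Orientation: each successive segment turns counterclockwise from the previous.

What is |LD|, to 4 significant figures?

27.11

V is at the origin; VS runs at 152.8° with length 21.6, so S = (-19.21, 9.873). VS is perpendicular to SL, so SL runs at -117.2°; with |SL| = 23.0, L = (-29.72, -10.58). ∠SLK = 66.3° gives LK at -3.500° from the x-axis; with |LK| = 21.6, K = (-8.165, -11.90). LK is perpendicular to KQ, so KQ runs at 86.50°; with |KQ| = 27.7, Q = (-6.474, 15.75). ∠KQD = 88.4° gives QD at 178.1° from the x-axis; with |QD| = 23.4, D = (-29.86, 16.52). Then |LD| = |D − L| = 27.11.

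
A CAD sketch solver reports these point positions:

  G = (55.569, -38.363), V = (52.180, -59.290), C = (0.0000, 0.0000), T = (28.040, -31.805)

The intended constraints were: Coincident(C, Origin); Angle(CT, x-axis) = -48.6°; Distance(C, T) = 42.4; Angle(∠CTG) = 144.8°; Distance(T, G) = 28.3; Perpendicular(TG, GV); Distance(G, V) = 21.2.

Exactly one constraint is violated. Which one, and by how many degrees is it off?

Perpendicular(TG, GV) — off by 4.20°.

C = (0.00, 0.00) ✓; CT at -48.60° ✓; |CT| = 42.40 ✓; ∠CTG = 144.8° ✓; |TG| = 28.30 ✓; ∠(TG, GV) = 85.80° ✗; |GV| = 21.20 ✓.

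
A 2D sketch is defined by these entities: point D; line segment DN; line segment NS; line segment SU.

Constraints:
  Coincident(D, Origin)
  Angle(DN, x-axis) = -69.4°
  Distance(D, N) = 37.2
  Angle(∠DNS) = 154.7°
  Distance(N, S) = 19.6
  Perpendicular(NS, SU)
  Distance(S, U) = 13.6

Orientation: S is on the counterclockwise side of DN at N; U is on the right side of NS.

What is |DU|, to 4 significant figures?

60.86

D is at the origin; DN runs at -69.4° with length 37.2, so N = 37.2·(cos -69.4°, sin -69.4°) = (13.09, -34.82). ∠DNS = 154.7°, so NS runs at -69.4° + (180° − 154.7°) = -44.10° from the x-axis; with |NS| = 19.6, S = N + 19.6·(cos -44.10°, sin -44.10°) = (27.16, -48.46). The perpendicularity gives SU at right angles to NS; with |SU| = 13.6 on the right of NS, U = S + 13.6·(-0.6959, -0.7181) = (17.70, -58.23). Then |DU| = |U − D| = 60.86.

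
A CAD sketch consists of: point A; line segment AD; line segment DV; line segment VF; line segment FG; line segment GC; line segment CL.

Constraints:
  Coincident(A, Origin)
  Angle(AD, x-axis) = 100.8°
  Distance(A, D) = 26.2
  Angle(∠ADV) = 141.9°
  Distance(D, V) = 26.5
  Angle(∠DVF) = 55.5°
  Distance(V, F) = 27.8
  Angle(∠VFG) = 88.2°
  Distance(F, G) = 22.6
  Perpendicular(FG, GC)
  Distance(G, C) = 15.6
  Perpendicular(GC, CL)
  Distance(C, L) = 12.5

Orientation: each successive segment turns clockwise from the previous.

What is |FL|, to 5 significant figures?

18.584

A is at the origin; AD runs at 100.8° with length 26.2, so D = (-4.9094, 25.736). ∠ADV = 141.9° gives DV at 62.700° from the x-axis; with |DV| = 26.5, V = (7.2448, 49.284). ∠DVF = 55.5° gives VF at -61.800° from the x-axis; with |VF| = 27.8, F = (20.382, 24.784). ∠VFG = 88.2° gives FG at -153.60° from the x-axis; with |FG| = 22.6, G = (0.13865, 14.735). FG ⟂ GC, so GC runs at 116.40°; with |GC| = 15.6, C = (-6.7977, 28.708). GC is perpendicular to CL, so CL runs at 26.400°; with |CL| = 12.5, L = (4.3987, 34.266). Then |FL| = |L − F| = 18.584.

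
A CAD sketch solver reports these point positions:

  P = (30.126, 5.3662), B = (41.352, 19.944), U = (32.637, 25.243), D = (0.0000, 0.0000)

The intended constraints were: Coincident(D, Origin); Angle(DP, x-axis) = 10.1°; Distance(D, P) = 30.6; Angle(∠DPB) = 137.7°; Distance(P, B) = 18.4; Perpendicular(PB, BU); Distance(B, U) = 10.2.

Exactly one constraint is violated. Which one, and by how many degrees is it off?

Perpendicular(PB, BU) — off by 6.30°.

D = (0.00, 0.00) ✓; DP at 10.10° ✓; |DP| = 30.60 ✓; ∠DPB = 137.7° ✓; |PB| = 18.40 ✓; ∠(PB, BU) = 96.30° ✗; |BU| = 10.20 ✓.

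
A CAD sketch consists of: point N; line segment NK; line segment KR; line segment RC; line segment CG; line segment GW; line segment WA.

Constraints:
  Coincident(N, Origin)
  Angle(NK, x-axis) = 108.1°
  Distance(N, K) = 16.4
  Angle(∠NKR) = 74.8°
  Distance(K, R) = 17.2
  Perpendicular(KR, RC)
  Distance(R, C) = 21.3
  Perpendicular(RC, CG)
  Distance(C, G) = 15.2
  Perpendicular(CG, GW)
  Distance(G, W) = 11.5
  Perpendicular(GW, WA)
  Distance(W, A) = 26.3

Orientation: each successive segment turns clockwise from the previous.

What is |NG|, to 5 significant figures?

5.9373

N is at the origin; NK runs at 108.1° with length 16.4, so K = (-5.0951, 15.588). ∠NKR = 74.8° gives KR at 2.9000° from the x-axis; with |KR| = 17.2, R = (12.083, 16.459). KR is perpendicular to RC, so RC runs at -87.100°; with |RC| = 21.3, C = (13.161, -4.8141). RC is perpendicular to CG, so CG runs at -177.10°; with |CG| = 15.2, G = (-2.0200, -5.5831). Then |NG| = |G − N| = 5.9373.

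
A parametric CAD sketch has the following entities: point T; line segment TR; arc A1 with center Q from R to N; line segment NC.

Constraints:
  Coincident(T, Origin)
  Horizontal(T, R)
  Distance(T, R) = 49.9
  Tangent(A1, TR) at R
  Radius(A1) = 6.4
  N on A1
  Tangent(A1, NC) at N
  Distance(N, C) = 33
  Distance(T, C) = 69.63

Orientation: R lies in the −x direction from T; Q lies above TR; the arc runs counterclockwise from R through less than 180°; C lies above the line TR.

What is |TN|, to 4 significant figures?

44.98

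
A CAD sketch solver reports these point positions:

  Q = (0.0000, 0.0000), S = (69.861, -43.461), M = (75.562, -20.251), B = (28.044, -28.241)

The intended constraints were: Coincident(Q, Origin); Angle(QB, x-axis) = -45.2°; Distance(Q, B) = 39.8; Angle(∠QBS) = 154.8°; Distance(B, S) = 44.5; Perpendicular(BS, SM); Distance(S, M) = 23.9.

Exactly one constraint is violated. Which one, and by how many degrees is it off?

Perpendicular(BS, SM) — off by 6.20°.

Q = (0.00, 0.00) ✓; QB at -45.20° ✓; |QB| = 39.80 ✓; ∠QBS = 154.8° ✓; |BS| = 44.50 ✓; ∠(BS, SM) = 96.20° ✗; |SM| = 23.90 ✓.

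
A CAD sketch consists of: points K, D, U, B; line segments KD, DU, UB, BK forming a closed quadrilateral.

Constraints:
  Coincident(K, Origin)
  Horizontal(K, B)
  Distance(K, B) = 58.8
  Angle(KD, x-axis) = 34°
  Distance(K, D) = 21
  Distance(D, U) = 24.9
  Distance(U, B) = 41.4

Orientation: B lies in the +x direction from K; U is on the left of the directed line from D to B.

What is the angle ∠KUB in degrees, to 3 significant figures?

85.4°

Checks: |DU| = 24.90 ✓; |UB| = 41.40 ✓.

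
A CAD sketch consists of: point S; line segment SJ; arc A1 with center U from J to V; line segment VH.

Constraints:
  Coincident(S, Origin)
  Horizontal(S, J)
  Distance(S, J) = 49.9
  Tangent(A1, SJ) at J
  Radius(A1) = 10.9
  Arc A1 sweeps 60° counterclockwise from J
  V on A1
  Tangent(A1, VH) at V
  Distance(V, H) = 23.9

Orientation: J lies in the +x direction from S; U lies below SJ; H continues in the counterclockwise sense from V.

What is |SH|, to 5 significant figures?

38.685

S is at the origin; SJ is horizontal with |SJ| = 49.9 and J on the +x side, so J = (49.900, 0.0000). Tangency of A1 to SJ means the radius UJ is perpendicular to SJ, so U = J + (0, -10.9) = (49.900, -10.900). On A1, J sits at bearing 90° from U; a 60° counterclockwise sweep puts V at bearing 150°, so V = U + 10.9·(cos 150°, sin 150°) = (40.460, -5.4500). A1 meets VH tangentially, so UV is at right angles to VH, so VH runs along (−sin 150°, cos 150°); with |VH| = 23.9, H = (28.510, -26.148). Then |SH| = |H − S| = 38.685.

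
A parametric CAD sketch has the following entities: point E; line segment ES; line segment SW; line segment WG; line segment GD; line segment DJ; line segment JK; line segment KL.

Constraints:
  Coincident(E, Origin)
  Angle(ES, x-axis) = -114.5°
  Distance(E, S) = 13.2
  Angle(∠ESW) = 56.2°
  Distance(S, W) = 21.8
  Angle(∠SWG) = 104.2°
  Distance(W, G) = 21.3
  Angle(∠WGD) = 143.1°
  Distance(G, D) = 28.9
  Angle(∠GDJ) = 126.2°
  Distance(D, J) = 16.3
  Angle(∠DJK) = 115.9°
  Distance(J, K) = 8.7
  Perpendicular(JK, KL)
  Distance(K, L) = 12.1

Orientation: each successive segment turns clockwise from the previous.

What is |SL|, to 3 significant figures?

36.9

∠DJK = 115.9° gives JK at -109° from the x-axis; with |JK| = 8.7, K = (35.2, 6.64). The perpendicularity gives KL at right angles to JK, so KL runs at 161°; with |KL| = 12.1, L = (23.7, 10.6). Then |SL| = |L − S| = 36.9.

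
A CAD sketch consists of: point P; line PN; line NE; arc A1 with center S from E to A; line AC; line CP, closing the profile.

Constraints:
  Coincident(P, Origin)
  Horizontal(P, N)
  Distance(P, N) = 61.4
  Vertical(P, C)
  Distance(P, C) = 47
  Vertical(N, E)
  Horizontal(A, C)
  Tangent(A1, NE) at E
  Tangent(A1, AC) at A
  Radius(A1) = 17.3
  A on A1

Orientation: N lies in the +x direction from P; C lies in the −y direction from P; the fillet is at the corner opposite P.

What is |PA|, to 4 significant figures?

64.45

The virtual corner opposite P is at (61.40, -47.00). Tangency of A1 to NE means the radius SE is perpendicular to NE and the tangent condition forces SA to be normal to AC, with radius 17.3, so the center S sits 17.3 in from both sides at S = (44.10, -29.70). That places the tangent points at E = (61.40, -29.70) on NE and A = (44.10, -47.00) on AC. Then |PA| = |A − P| = 64.45.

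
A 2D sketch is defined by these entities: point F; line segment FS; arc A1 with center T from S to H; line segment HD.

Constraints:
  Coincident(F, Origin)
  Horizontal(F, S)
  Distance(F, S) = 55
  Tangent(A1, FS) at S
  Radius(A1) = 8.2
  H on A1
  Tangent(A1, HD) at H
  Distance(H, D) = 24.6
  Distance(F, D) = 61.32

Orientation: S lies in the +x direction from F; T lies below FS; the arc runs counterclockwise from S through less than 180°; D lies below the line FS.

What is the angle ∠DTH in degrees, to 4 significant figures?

71.57°

F is at the origin; FS is horizontal with |FS| = 55.0 and S on the +x side, so S = (55.00, 0.000). A1 meets FS tangentially, so TS is at right angles to FS, so T = S + (0, -8.2) = (55.00, -8.200). Since TH ⟂ HD (tangency), |TD| = √(8.2² + 24.6²) = 25.93 regardless of where H sits on A1. So D lies on both circle(F, 61.32) and circle(T, 25.93); the below-FS intersection is D = (51.14, -33.84). H is the foot of the tangent from D: H = (46.92, -9.605).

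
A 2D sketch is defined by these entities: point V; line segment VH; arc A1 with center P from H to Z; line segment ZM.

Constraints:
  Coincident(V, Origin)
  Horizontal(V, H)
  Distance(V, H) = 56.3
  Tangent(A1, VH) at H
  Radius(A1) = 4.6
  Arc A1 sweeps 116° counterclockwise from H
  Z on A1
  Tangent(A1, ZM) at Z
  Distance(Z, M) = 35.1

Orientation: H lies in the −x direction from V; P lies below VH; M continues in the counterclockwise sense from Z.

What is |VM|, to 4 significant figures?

59.04

V is at the origin; VH is horizontal with |VH| = 56.3 and H on the −x side, so H = (-56.30, 0.000). The tangent condition forces PH to be normal to VH, so P = H + (0, -4.6) = (-56.30, -4.600). On A1, H sits at bearing 90° from P; a 116° counterclockwise sweep puts Z at bearing 206°, so Z = P + 4.6·(cos 206°, sin 206°) = (-60.43, -6.617). A1 meets ZM tangentially, so PZ is at right angles to ZM, so ZM runs along (−sin 206°, cos 206°); with |ZM| = 35.1, M = (-45.05, -38.16). Then |VM| = |M − V| = 59.04.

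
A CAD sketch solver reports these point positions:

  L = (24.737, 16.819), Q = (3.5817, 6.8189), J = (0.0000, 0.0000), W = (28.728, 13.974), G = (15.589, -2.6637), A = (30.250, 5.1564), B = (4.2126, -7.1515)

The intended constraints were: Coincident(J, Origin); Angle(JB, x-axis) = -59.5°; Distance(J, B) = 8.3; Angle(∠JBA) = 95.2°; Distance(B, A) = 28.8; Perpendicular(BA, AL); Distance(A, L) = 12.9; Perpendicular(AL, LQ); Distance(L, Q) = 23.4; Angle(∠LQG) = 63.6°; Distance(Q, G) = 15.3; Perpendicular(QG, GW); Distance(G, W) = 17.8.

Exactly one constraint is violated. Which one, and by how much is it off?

Distance(G, W) = 17.8 — off by 3.40.

J = (0.00, 0.00) ✓; JB at -59.50° ✓; |JB| = 8.300 ✓; ∠JBA = 95.20° ✓; |BA| = 28.80 ✓; ∠(BA, AL) = 90.00° ✓; |AL| = 12.90 ✓; ∠(AL, LQ) = 90.00° ✓; |LQ| = 23.40 ✓; ∠LQG = 63.60° ✓; |QG| = 15.30 ✓; ∠(QG, GW) = 90.00° ✓; |GW| = 21.20 ✗.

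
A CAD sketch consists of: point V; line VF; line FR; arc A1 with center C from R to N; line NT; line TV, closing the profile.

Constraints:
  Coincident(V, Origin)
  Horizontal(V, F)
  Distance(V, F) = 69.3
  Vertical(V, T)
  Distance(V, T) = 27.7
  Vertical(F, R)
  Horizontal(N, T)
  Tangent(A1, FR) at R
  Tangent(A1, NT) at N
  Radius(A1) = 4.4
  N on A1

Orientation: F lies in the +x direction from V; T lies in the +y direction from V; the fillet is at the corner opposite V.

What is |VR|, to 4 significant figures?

73.11

V is at the origin; V and F share the same y with |VF| = 69.3 and F on the +x side, so F = (69.30, 0.000). VT is vertical with |VT| = 27.7 and T on the +y side, so T = (0.000, 27.70). The virtual corner opposite V is at (69.30, 27.70). A1 meets FR tangentially, so CR is at right angles to FR and A1 meets NT tangentially, so CN is at right angles to NT, with radius 4.4, so the center C sits 4.4 in from both sides at C = (64.90, 23.30). That places the tangent points at R = (69.30, 23.30) on FR and N = (64.90, 27.70) on NT. Then |VR| = |R − V| = 73.11.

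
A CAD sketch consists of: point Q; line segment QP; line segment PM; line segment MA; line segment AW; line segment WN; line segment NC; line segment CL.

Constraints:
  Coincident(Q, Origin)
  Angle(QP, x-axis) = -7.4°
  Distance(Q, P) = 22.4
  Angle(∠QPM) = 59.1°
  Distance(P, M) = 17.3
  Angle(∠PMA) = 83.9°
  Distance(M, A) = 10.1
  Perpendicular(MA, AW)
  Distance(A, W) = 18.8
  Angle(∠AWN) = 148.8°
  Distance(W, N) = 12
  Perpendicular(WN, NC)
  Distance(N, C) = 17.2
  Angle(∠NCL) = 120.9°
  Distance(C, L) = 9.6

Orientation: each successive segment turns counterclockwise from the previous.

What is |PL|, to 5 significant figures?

14.261

Q is at the origin; QP runs at -7.4° with length 22.4, so P = (22.213, -2.8850). ∠QPM = 59.1° gives PM at 113.50° from the x-axis; with |PM| = 17.3, M = (15.315, 12.980). ∠PMA = 83.9° gives MA at -150.40° from the x-axis; with |MA| = 10.1, A = (6.5332, 7.9913). MA ⟂ AW, so AW runs at -60.400°; with |AW| = 18.8, W = (15.819, -8.3552). ∠AWN = 148.8° gives WN at -29.200° from the x-axis; with |WN| = 12.0, N = (26.294, -14.210). WN is perpendicular to NC, so NC runs at 60.800°; with |NC| = 17.2, C = (34.686, 0.80474). ∠NCL = 120.9° gives CL at 119.90° from the x-axis; with |CL| = 9.6, L = (29.900, 9.1270). Then |PL| = |L − P| = 14.261.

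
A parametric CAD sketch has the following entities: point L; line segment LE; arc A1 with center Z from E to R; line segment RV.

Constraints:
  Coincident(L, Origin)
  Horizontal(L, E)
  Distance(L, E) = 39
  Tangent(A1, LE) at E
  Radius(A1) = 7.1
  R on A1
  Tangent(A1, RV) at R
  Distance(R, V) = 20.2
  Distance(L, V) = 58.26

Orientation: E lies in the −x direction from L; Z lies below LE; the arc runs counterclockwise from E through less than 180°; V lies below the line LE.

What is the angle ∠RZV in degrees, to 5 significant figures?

70.634°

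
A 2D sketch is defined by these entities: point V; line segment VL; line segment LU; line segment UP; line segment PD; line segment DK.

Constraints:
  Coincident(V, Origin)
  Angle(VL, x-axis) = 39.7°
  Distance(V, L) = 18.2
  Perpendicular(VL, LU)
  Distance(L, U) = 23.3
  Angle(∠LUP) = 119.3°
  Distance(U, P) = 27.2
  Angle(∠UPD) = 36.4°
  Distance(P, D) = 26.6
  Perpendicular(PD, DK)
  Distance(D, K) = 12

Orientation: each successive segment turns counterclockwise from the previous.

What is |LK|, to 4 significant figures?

17.40

∠UPD = 36.4° gives PD at -26.00° from the x-axis; with |PD| = 26.6, D = (-3.725, 12.98). The perpendicularity gives DK at right angles to PD, so DK runs at 64.00°; with |DK| = 12.0, K = (1.535, 23.77). Then |LK| = |K − L| = 17.40.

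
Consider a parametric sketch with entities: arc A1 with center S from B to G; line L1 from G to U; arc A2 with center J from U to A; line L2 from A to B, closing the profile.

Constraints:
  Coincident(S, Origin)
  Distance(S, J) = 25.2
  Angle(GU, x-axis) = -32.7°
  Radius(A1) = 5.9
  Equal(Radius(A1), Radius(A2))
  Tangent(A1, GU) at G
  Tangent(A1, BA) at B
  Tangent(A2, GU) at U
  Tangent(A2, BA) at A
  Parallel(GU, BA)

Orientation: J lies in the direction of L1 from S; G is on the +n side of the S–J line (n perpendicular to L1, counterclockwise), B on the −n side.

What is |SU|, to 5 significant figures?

25.881

The slot axis is L1's direction at -32.7°, so u = (cos -32.7°, sin -32.7°) = (0.84151, -0.54024) and n = (−sin -32.7°, cos -32.7°) = (0.54024, 0.84151). S is at the origin and J lies 25.2 along u from S, so J = 25.2·u = (21.206, -13.614). Tangency of A1 to both parallel lines with radius 5.9 puts G and B at S ± 5.9·n: G = (3.1874, 4.9649), B = (-3.1874, -4.9649). Equal radii place U and A the same way about J: U = J + 5.9·n = (24.393, -8.6491), A = J − 5.9·n = (18.019, -18.579). Then |SU| = |U − S| = 25.881.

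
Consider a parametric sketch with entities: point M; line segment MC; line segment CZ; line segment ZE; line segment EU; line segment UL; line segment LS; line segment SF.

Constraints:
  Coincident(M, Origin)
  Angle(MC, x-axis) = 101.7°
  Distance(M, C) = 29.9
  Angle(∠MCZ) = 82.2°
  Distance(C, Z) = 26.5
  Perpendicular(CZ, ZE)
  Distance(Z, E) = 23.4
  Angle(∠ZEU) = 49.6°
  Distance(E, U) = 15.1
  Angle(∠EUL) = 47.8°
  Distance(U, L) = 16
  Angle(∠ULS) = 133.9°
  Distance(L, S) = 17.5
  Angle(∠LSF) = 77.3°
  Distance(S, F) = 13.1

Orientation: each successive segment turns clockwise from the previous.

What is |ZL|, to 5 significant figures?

12.351

∠ZEU = 49.6° gives EU at 143.50° from the x-axis; with |EU| = 15.1, U = (9.8286, 16.717). ∠EUL = 47.8° gives UL at 11.300° from the x-axis; with |UL| = 16.0, L = (25.518, 19.852). Then |ZL| = |L − Z| = 12.351.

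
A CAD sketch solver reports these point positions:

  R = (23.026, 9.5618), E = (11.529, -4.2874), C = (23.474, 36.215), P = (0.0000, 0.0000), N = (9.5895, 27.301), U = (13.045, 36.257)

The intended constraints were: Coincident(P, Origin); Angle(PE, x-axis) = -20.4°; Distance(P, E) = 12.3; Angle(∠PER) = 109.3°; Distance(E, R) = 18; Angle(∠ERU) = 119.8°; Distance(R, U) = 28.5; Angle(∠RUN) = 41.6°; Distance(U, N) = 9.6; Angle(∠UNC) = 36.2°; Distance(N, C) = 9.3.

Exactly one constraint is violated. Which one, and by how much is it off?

Distance(N, C) = 9.3 — off by 7.20.

P = (0.00, 0.00) ✓; PE at -20.40° ✓; |PE| = 12.30 ✓; ∠PER = 109.3° ✓; |ER| = 18.00 ✓; ∠ERU = 119.8° ✓; |RU| = 28.50 ✓; ∠RUN = 41.60° ✓; |UN| = 9.600 ✓; ∠UNC = 36.20° ✓; |NC| = 16.50 ✗.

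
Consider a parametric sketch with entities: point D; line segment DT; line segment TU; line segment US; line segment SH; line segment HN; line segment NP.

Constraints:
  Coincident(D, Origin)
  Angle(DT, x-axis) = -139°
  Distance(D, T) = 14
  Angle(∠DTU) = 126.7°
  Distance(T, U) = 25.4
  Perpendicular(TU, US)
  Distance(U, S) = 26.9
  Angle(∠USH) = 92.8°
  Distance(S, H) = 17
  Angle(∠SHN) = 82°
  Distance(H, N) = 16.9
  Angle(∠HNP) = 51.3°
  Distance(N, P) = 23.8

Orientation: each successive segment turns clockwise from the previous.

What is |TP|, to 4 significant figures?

38.54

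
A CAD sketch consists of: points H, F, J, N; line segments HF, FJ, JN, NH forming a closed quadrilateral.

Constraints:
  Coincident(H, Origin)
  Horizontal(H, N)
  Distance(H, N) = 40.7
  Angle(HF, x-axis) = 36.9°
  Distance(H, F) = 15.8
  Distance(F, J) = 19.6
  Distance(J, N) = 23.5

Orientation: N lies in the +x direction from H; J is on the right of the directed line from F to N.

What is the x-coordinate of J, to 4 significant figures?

19.01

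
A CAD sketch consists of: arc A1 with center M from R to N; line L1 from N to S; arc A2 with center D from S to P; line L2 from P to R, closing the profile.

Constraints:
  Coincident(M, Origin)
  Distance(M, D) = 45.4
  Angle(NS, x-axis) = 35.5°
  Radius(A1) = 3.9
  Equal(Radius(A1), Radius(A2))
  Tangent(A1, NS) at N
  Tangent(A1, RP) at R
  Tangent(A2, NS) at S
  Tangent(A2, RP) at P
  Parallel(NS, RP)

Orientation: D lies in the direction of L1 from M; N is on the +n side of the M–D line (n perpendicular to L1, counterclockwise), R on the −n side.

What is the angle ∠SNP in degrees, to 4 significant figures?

9.749°

Tangency of A1 to both parallel lines with radius 3.9 puts N and R at M ± 3.9·n: N = (-2.265, 3.175), R = (2.265, -3.175). Equal radii place S and P the same way about D: S = D + 3.9·n = (34.70, 29.54), P = D − 3.9·n = (39.23, 23.19). Then cos ∠SNP = NS·NP / (|NS||NP|), giving 9.749°.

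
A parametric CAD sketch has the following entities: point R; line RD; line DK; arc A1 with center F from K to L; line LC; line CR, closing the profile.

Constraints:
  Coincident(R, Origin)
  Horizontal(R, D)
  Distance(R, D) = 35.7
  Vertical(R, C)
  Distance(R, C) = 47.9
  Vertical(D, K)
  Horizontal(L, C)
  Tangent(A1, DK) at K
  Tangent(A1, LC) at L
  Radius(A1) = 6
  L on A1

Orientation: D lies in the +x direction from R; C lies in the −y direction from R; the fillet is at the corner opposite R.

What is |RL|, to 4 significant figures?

56.36

R is at the origin; RD is horizontal with |RD| = 35.7 and D on the +x side, so D = (35.70, 0.000). RC is vertical with |RC| = 47.9 and C on the −y side, so C = (0.000, -47.90). The virtual corner opposite R is at (35.70, -47.90). A1 meets DK tangentially, so FK is at right angles to DK and tangency of A1 to LC means the radius FL is perpendicular to LC, with radius 6.0, so the center F sits 6.0 in from both sides at F = (29.70, -41.90). That places the tangent points at K = (35.70, -41.90) on DK and L = (29.70, -47.90) on LC. Then |RL| = |L − R| = 56.36.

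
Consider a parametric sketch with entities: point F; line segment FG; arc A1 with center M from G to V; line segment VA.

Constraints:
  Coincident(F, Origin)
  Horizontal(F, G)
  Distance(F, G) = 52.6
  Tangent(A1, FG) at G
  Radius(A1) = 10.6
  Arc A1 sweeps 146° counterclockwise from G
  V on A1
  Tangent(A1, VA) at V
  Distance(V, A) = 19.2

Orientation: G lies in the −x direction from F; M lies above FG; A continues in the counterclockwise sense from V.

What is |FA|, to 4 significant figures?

69.46

F is at the origin; F and G share the same y with |FG| = 52.6 and G on the −x side, so G = (-52.60, 0.000). A1 meets FG tangentially, so MG is at right angles to FG, so M = G + (0, 10.6) = (-52.60, 10.60). On A1, G sits at bearing -90° from M; a 146° counterclockwise sweep puts V at bearing 56°, so V = M + 10.6·(cos 56°, sin 56°) = (-46.67, 19.39). A1 meets VA tangentially, so MV is at right angles to VA, so VA runs along (−sin 56°, cos 56°); with |VA| = 19.2, A = (-62.59, 30.12). Then |FA| = |A − F| = 69.46.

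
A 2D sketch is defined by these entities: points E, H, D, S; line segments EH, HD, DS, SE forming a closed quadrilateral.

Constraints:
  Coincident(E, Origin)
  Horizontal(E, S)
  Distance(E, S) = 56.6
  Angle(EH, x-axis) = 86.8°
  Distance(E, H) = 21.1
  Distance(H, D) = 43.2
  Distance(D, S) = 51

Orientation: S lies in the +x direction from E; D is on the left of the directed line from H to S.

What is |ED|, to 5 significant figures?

58.918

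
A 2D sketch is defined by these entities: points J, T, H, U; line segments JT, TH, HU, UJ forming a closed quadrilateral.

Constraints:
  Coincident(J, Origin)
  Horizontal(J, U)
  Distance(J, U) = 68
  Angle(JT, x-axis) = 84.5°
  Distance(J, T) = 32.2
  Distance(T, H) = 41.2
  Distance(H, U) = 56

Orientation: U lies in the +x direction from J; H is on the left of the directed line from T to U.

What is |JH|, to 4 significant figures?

63.61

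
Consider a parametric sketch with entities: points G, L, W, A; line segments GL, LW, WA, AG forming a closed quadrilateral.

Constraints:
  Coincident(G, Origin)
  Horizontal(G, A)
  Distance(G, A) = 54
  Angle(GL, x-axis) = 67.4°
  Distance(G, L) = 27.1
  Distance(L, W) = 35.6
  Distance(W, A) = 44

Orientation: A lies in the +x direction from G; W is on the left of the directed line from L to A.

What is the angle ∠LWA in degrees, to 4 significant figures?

77.51°

Checks: |LW| = 35.60 ✓; |WA| = 44.00 ✓.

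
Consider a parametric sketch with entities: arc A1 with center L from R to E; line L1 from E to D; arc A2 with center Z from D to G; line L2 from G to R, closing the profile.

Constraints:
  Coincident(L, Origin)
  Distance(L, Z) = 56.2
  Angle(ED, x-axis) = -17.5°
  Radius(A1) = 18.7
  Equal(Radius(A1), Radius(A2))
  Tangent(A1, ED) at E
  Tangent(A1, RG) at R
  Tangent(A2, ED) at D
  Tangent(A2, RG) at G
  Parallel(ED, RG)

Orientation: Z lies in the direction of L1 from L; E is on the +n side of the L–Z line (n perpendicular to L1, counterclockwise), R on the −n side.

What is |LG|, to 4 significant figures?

59.23

The slot axis is L1's direction at -17.5°, so u = (cos -17.5°, sin -17.5°) = (0.9537, -0.3007) and n = (−sin -17.5°, cos -17.5°) = (0.3007, 0.9537). L is at the origin and Z lies 56.2 along u from L, so Z = 56.2·u = (53.60, -16.90). Tangency of A1 to both parallel lines with radius 18.7 puts E and R at L ± 18.7·n: E = (5.623, 17.83), R = (-5.623, -17.83). Equal radii place D and G the same way about Z: D = Z + 18.7·n = (59.22, 0.9348), G = Z − 18.7·n = (47.98, -34.73). Then |LG| = |G − L| = 59.23.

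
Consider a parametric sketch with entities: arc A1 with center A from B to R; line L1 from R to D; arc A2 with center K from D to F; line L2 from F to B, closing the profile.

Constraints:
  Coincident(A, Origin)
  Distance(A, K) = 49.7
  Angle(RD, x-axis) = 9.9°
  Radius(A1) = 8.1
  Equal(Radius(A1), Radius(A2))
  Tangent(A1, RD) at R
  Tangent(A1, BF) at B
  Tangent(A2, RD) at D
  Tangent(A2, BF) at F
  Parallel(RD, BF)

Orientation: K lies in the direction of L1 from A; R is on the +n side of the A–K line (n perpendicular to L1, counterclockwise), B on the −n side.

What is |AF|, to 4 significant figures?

50.36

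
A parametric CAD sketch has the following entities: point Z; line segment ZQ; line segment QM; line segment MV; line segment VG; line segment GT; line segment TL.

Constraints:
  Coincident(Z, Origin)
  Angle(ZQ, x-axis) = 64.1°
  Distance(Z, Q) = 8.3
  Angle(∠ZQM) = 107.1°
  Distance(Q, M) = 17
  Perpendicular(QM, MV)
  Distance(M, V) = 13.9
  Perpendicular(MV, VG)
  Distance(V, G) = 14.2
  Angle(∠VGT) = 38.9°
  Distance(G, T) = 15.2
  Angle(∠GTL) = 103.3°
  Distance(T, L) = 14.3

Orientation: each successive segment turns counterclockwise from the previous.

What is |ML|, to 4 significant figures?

15.87

∠VGT = 38.9° gives GT at 98.10° from the x-axis; with |GT| = 15.2, T = (-10.04, 14.26). ∠GTL = 103.3° gives TL at 174.8° from the x-axis; with |TL| = 14.3, L = (-24.28, 15.55). Then |ML| = |L − M| = 15.87.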